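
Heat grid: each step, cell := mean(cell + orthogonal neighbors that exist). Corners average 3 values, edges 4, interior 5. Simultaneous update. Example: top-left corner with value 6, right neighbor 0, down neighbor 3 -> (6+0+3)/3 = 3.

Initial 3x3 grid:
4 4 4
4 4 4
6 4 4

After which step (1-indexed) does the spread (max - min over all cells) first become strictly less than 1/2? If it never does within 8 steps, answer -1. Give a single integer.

Answer: 3

Derivation:
Step 1: max=14/3, min=4, spread=2/3
Step 2: max=41/9, min=4, spread=5/9
Step 3: max=473/108, min=4, spread=41/108
  -> spread < 1/2 first at step 3
Step 4: max=28051/6480, min=731/180, spread=347/1296
Step 5: max=1662137/388800, min=7357/1800, spread=2921/15552
Step 6: max=99140539/23328000, min=889483/216000, spread=24611/186624
Step 7: max=5917442033/1399680000, min=20096741/4860000, spread=207329/2239488
Step 8: max=353953152451/83980800000, min=1075601599/259200000, spread=1746635/26873856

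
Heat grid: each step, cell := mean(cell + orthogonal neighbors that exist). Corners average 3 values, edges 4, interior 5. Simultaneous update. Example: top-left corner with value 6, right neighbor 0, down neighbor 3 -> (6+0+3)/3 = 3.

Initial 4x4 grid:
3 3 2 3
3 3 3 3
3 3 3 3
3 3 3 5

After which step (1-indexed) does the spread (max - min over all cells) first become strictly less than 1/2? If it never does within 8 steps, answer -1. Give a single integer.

Step 1: max=11/3, min=8/3, spread=1
Step 2: max=32/9, min=329/120, spread=293/360
Step 3: max=365/108, min=10199/3600, spread=5903/10800
Step 4: max=53527/16200, min=310037/108000, spread=140429/324000
  -> spread < 1/2 first at step 4
Step 5: max=1574389/486000, min=9415133/3240000, spread=3242381/9720000
Step 6: max=11653411/3645000, min=18945389/6480000, spread=637843/2332800
Step 7: max=11070491/3499200, min=34274591/11664000, spread=7881137/34992000
Step 8: max=20593377851/6561000000, min=25800545243/8748000000, spread=198875027/1049760000

Answer: 4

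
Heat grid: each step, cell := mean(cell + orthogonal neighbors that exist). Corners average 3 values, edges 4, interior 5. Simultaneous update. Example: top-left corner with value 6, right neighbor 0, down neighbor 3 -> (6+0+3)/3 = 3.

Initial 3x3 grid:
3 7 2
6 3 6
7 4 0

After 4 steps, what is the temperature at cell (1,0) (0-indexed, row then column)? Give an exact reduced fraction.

Answer: 1352531/288000

Derivation:
Step 1: cell (1,0) = 19/4
Step 2: cell (1,0) = 419/80
Step 3: cell (1,0) = 7391/1600
Step 4: cell (1,0) = 1352531/288000
Full grid after step 4:
  298577/64800 3878093/864000 88759/21600
  1352531/288000 1531891/360000 3546593/864000
  580979/129600 620453/144000 506779/129600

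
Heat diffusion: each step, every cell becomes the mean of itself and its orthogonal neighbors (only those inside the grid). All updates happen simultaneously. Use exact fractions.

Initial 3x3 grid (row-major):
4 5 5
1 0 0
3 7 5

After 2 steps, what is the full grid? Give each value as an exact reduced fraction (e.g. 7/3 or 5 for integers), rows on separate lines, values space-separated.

After step 1:
  10/3 7/2 10/3
  2 13/5 5/2
  11/3 15/4 4
After step 2:
  53/18 383/120 28/9
  29/10 287/100 373/120
  113/36 841/240 41/12

Answer: 53/18 383/120 28/9
29/10 287/100 373/120
113/36 841/240 41/12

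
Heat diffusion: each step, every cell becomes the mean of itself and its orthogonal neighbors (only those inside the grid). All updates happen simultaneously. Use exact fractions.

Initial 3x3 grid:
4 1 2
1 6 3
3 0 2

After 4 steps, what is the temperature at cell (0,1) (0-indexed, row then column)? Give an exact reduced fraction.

Answer: 243727/96000

Derivation:
Step 1: cell (0,1) = 13/4
Step 2: cell (0,1) = 189/80
Step 3: cell (0,1) = 4441/1600
Step 4: cell (0,1) = 243727/96000
Full grid after step 4:
  114643/43200 243727/96000 57109/21600
  1060459/432000 312097/120000 2118043/864000
  321679/129600 678431/288000 80501/32400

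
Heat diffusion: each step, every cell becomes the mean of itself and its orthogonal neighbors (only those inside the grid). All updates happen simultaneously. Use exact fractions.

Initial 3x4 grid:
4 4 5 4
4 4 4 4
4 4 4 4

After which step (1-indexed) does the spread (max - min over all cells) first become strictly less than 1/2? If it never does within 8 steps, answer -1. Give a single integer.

Step 1: max=13/3, min=4, spread=1/3
  -> spread < 1/2 first at step 1
Step 2: max=511/120, min=4, spread=31/120
Step 3: max=4531/1080, min=4, spread=211/1080
Step 4: max=448897/108000, min=7247/1800, spread=14077/108000
Step 5: max=4028407/972000, min=435683/108000, spread=5363/48600
Step 6: max=120380809/29160000, min=242869/60000, spread=93859/1166400
Step 7: max=7208674481/1749600000, min=394136467/97200000, spread=4568723/69984000
Step 8: max=431684435629/104976000000, min=11845618889/2916000000, spread=8387449/167961600

Answer: 1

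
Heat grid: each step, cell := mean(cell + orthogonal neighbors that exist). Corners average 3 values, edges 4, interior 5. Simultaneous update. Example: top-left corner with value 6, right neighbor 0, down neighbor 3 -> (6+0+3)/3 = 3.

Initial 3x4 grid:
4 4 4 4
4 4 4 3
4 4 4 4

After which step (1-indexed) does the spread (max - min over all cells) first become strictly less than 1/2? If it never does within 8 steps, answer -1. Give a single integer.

Step 1: max=4, min=11/3, spread=1/3
  -> spread < 1/2 first at step 1
Step 2: max=4, min=893/240, spread=67/240
Step 3: max=4, min=8203/2160, spread=437/2160
Step 4: max=3991/1000, min=3298469/864000, spread=29951/172800
Step 5: max=13421/3375, min=29888179/7776000, spread=206761/1555200
Step 6: max=21434329/5400000, min=11985404429/3110400000, spread=14430763/124416000
Step 7: max=1710347273/432000000, min=721388258311/186624000000, spread=139854109/1492992000
Step 8: max=153668771023/38880000000, min=43367288109749/11197440000000, spread=7114543559/89579520000

Answer: 1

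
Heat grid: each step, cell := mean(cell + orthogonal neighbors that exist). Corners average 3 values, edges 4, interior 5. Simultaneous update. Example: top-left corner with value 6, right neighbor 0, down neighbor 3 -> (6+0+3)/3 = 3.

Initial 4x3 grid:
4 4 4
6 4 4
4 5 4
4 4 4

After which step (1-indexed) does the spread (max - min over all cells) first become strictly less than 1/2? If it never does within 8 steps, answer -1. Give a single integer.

Step 1: max=19/4, min=4, spread=3/4
Step 2: max=1111/240, min=4, spread=151/240
Step 3: max=9601/2160, min=1487/360, spread=679/2160
  -> spread < 1/2 first at step 3
Step 4: max=953341/216000, min=90461/21600, spread=48731/216000
Step 5: max=4239923/972000, min=10902883/2592000, spread=242147/1555200
Step 6: max=421988747/97200000, min=274254073/64800000, spread=848611/7776000
Step 7: max=30264768781/6998400000, min=39580780783/9331200000, spread=92669311/1119744000
Step 8: max=1810618014779/419904000000, min=2381605729997/559872000000, spread=781238953/13436928000

Answer: 3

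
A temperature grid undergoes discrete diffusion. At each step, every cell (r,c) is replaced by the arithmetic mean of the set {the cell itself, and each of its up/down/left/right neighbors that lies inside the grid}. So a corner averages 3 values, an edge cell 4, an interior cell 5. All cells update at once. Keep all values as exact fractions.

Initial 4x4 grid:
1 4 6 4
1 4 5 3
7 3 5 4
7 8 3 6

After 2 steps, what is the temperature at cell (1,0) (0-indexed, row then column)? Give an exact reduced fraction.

Answer: 263/80

Derivation:
Step 1: cell (1,0) = 13/4
Step 2: cell (1,0) = 263/80
Full grid after step 2:
  3 139/40 523/120 157/36
  263/80 102/25 83/20 523/120
  1229/240 451/100 24/5 101/24
  205/36 1409/240 229/48 43/9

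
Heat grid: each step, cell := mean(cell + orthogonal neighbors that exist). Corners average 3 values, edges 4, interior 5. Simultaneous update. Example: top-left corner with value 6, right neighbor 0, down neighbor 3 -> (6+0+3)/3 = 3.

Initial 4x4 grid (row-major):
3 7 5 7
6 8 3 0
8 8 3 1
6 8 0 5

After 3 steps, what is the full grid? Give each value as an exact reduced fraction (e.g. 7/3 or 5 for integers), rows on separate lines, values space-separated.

Answer: 6397/1080 39827/7200 11329/2400 2891/720
44567/7200 16741/3000 8841/2000 2111/600
45959/7200 34181/6000 4041/1000 623/200
2803/432 19777/3600 4903/1200 71/24

Derivation:
After step 1:
  16/3 23/4 11/2 4
  25/4 32/5 19/5 11/4
  7 7 3 9/4
  22/3 11/2 4 2
After step 2:
  52/9 1379/240 381/80 49/12
  1499/240 146/25 429/100 16/5
  331/48 289/50 401/100 5/2
  119/18 143/24 29/8 11/4
After step 3:
  6397/1080 39827/7200 11329/2400 2891/720
  44567/7200 16741/3000 8841/2000 2111/600
  45959/7200 34181/6000 4041/1000 623/200
  2803/432 19777/3600 4903/1200 71/24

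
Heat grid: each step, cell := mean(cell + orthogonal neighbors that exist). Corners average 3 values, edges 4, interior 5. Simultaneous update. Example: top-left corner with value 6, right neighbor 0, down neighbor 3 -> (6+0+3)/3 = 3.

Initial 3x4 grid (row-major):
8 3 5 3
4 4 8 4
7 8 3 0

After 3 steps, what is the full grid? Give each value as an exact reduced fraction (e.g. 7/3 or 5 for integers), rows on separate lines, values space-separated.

After step 1:
  5 5 19/4 4
  23/4 27/5 24/5 15/4
  19/3 11/2 19/4 7/3
After step 2:
  21/4 403/80 371/80 25/6
  1349/240 529/100 469/100 893/240
  211/36 1319/240 1043/240 65/18
After step 3:
  1909/360 4043/800 11119/2400 167/40
  79279/14400 31361/6000 27221/6000 58279/14400
  764/135 37787/7200 32657/7200 1051/270

Answer: 1909/360 4043/800 11119/2400 167/40
79279/14400 31361/6000 27221/6000 58279/14400
764/135 37787/7200 32657/7200 1051/270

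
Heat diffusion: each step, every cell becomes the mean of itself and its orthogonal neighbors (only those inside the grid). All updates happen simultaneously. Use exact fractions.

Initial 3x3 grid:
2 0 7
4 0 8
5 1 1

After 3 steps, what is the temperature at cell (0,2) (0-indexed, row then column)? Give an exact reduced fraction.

Answer: 2507/720

Derivation:
Step 1: cell (0,2) = 5
Step 2: cell (0,2) = 15/4
Step 3: cell (0,2) = 2507/720
Full grid after step 3:
  239/90 14059/4800 2507/720
  37027/14400 17749/6000 11863/3600
  2893/1080 39827/14400 6851/2160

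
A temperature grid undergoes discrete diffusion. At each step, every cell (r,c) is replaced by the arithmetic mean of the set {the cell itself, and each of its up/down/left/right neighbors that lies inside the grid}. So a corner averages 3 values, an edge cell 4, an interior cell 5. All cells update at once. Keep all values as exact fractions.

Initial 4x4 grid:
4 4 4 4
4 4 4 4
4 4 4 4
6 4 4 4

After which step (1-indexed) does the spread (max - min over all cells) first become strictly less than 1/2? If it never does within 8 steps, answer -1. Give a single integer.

Answer: 3

Derivation:
Step 1: max=14/3, min=4, spread=2/3
Step 2: max=41/9, min=4, spread=5/9
Step 3: max=473/108, min=4, spread=41/108
  -> spread < 1/2 first at step 3
Step 4: max=14003/3240, min=4, spread=1043/3240
Step 5: max=414353/97200, min=4, spread=25553/97200
Step 6: max=12335459/2916000, min=36079/9000, spread=645863/2916000
Step 7: max=367561691/87480000, min=240971/60000, spread=16225973/87480000
Step 8: max=10975077983/2624400000, min=108701/27000, spread=409340783/2624400000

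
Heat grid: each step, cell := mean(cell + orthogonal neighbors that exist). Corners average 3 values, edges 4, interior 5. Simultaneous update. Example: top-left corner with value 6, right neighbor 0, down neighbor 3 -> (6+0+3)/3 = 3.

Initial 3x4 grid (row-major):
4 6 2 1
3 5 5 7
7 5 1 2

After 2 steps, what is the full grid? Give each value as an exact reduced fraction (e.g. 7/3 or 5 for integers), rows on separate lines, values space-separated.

After step 1:
  13/3 17/4 7/2 10/3
  19/4 24/5 4 15/4
  5 9/2 13/4 10/3
After step 2:
  40/9 1013/240 181/48 127/36
  1133/240 223/50 193/50 173/48
  19/4 351/80 181/48 31/9

Answer: 40/9 1013/240 181/48 127/36
1133/240 223/50 193/50 173/48
19/4 351/80 181/48 31/9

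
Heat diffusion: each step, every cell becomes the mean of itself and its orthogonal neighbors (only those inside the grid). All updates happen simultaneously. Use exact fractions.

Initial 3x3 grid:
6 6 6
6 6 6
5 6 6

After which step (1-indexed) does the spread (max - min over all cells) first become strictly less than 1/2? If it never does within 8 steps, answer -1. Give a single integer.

Step 1: max=6, min=17/3, spread=1/3
  -> spread < 1/2 first at step 1
Step 2: max=6, min=103/18, spread=5/18
Step 3: max=6, min=1255/216, spread=41/216
Step 4: max=2149/360, min=75629/12960, spread=347/2592
Step 5: max=21443/3600, min=4558663/777600, spread=2921/31104
Step 6: max=2566517/432000, min=274107461/46656000, spread=24611/373248
Step 7: max=57663259/9720000, min=16477437967/2799360000, spread=207329/4478976
Step 8: max=3071598401/518400000, min=989739647549/167961600000, spread=1746635/53747712

Answer: 1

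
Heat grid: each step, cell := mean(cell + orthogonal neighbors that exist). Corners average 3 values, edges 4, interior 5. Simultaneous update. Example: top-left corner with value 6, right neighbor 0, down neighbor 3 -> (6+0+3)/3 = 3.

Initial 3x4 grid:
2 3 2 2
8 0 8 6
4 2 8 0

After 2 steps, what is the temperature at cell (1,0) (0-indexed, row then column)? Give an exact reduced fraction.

Step 1: cell (1,0) = 7/2
Step 2: cell (1,0) = 167/40
Full grid after step 2:
  115/36 421/120 409/120 133/36
  167/40 71/20 17/4 21/5
  35/9 253/60 131/30 79/18

Answer: 167/40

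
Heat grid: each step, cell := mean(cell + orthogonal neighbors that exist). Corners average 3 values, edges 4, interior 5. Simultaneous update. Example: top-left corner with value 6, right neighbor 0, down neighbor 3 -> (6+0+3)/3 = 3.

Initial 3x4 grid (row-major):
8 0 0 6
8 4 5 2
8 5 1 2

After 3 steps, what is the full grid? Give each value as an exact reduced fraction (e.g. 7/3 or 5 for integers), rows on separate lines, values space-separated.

After step 1:
  16/3 3 11/4 8/3
  7 22/5 12/5 15/4
  7 9/2 13/4 5/3
After step 2:
  46/9 929/240 649/240 55/18
  89/15 213/50 331/100 629/240
  37/6 383/80 709/240 26/9
After step 3:
  10739/2160 28703/7200 23293/7200 3017/1080
  4831/900 13297/3000 19019/6000 42751/14400
  1351/240 10901/2400 25093/7200 3047/1080

Answer: 10739/2160 28703/7200 23293/7200 3017/1080
4831/900 13297/3000 19019/6000 42751/14400
1351/240 10901/2400 25093/7200 3047/1080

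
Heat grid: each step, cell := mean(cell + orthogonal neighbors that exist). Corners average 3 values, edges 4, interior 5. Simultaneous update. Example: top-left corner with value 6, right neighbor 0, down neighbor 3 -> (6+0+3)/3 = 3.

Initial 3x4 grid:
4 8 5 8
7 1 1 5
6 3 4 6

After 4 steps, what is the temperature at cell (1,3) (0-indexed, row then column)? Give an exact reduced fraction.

Step 1: cell (1,3) = 5
Step 2: cell (1,3) = 24/5
Step 3: cell (1,3) = 119/25
Step 4: cell (1,3) = 4619/1000
Full grid after step 4:
  312047/64800 518287/108000 170899/36000 17639/3600
  2021093/432000 800227/180000 33923/7500 4619/1000
  285647/64800 465037/108000 152149/36000 1771/400

Answer: 4619/1000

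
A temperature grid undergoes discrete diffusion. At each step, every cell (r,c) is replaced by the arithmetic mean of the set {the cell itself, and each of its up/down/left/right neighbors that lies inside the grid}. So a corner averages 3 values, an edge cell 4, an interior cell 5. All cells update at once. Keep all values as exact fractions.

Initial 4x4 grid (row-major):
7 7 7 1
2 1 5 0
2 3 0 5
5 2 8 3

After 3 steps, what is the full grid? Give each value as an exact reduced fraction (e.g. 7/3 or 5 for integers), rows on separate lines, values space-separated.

After step 1:
  16/3 11/2 5 8/3
  3 18/5 13/5 11/4
  3 8/5 21/5 2
  3 9/2 13/4 16/3
After step 2:
  83/18 583/120 473/120 125/36
  56/15 163/50 363/100 601/240
  53/20 169/50 273/100 857/240
  7/2 247/80 1037/240 127/36
After step 3:
  4753/1080 3751/900 1789/450 7141/2160
  12829/3600 11317/3000 19279/6000 23719/7200
  3979/1200 6043/2000 10579/3000 22199/7200
  739/240 8573/2400 24599/7200 4111/1080

Answer: 4753/1080 3751/900 1789/450 7141/2160
12829/3600 11317/3000 19279/6000 23719/7200
3979/1200 6043/2000 10579/3000 22199/7200
739/240 8573/2400 24599/7200 4111/1080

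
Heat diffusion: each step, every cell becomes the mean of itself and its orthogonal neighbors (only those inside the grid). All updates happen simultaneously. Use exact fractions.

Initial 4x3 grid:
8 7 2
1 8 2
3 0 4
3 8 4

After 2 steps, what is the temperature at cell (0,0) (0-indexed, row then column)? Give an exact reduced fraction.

Answer: 199/36

Derivation:
Step 1: cell (0,0) = 16/3
Step 2: cell (0,0) = 199/36
Full grid after step 2:
  199/36 377/80 167/36
  941/240 469/100 413/120
  961/240 81/25 493/120
  61/18 367/80 139/36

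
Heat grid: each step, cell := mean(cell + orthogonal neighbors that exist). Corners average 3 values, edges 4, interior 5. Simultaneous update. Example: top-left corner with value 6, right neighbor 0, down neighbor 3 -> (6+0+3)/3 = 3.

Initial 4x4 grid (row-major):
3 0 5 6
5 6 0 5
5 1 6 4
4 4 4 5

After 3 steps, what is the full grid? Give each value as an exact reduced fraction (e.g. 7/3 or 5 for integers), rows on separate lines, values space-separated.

Answer: 7099/2160 25837/7200 25253/7200 2261/540
6853/1800 20077/6000 6023/1500 28523/7200
6677/1800 12031/3000 22541/6000 31763/7200
4417/1080 13639/3600 15319/3600 1807/432

Derivation:
After step 1:
  8/3 7/2 11/4 16/3
  19/4 12/5 22/5 15/4
  15/4 22/5 3 5
  13/3 13/4 19/4 13/3
After step 2:
  131/36 679/240 959/240 71/18
  407/120 389/100 163/50 1109/240
  517/120 84/25 431/100 193/48
  34/9 251/60 23/6 169/36
After step 3:
  7099/2160 25837/7200 25253/7200 2261/540
  6853/1800 20077/6000 6023/1500 28523/7200
  6677/1800 12031/3000 22541/6000 31763/7200
  4417/1080 13639/3600 15319/3600 1807/432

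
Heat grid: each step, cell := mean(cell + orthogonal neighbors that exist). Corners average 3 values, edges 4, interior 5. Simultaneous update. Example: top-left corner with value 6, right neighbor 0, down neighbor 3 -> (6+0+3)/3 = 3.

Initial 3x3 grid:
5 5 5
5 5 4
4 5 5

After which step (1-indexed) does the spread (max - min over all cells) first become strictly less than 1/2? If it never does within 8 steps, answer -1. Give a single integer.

Answer: 1

Derivation:
Step 1: max=5, min=14/3, spread=1/3
  -> spread < 1/2 first at step 1
Step 2: max=59/12, min=1133/240, spread=47/240
Step 3: max=389/80, min=5099/1080, spread=61/432
Step 4: max=209167/43200, min=307363/64800, spread=511/5184
Step 5: max=12500149/2592000, min=18480911/3888000, spread=4309/62208
Step 6: max=249501901/51840000, min=1111416367/233280000, spread=36295/746496
Step 7: max=44835150941/9331200000, min=66774956099/13996800000, spread=305773/8957952
Step 8: max=2687378070527/559872000000, min=4010942488603/839808000000, spread=2575951/107495424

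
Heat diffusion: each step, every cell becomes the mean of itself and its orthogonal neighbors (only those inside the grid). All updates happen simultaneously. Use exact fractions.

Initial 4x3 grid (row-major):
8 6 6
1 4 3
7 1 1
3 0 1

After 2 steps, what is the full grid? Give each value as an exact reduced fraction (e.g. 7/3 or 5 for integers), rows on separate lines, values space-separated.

Answer: 16/3 19/4 29/6
4 201/50 13/4
209/60 227/100 31/15
91/36 157/80 41/36

Derivation:
After step 1:
  5 6 5
  5 3 7/2
  3 13/5 3/2
  10/3 5/4 2/3
After step 2:
  16/3 19/4 29/6
  4 201/50 13/4
  209/60 227/100 31/15
  91/36 157/80 41/36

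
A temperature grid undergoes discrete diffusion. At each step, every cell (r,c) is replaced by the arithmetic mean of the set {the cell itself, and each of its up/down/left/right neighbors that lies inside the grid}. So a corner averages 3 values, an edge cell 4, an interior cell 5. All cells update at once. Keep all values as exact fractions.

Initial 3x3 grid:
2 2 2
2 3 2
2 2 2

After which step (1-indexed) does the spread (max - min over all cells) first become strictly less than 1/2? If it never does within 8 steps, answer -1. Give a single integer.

Step 1: max=9/4, min=2, spread=1/4
  -> spread < 1/2 first at step 1
Step 2: max=56/25, min=169/80, spread=51/400
Step 3: max=10423/4800, min=767/360, spread=589/14400
Step 4: max=64943/30000, min=617081/288000, spread=31859/1440000
Step 5: max=37251607/17280000, min=3864721/1800000, spread=751427/86400000
Step 6: max=232634687/108000000, min=2228663129/1036800000, spread=23149331/5184000000
Step 7: max=133898654263/62208000000, min=13934931889/6480000000, spread=616540643/311040000000
Step 8: max=836712453983/388800000000, min=8028892008761/3732480000000, spread=17737747379/18662400000000

Answer: 1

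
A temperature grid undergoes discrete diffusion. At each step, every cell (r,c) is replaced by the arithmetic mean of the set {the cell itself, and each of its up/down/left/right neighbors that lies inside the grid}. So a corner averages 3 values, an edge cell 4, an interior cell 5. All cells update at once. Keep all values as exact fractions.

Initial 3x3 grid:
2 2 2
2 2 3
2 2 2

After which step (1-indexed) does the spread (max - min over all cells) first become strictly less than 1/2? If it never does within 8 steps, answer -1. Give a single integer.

Answer: 1

Derivation:
Step 1: max=7/3, min=2, spread=1/3
  -> spread < 1/2 first at step 1
Step 2: max=547/240, min=2, spread=67/240
Step 3: max=4757/2160, min=407/200, spread=1807/10800
Step 4: max=1885963/864000, min=11161/5400, spread=33401/288000
Step 5: max=16781933/7776000, min=1123391/540000, spread=3025513/38880000
Step 6: max=6685726867/3110400000, min=60355949/28800000, spread=53531/995328
Step 7: max=399280925849/186624000000, min=16343116051/7776000000, spread=450953/11943936
Step 8: max=23903783560603/11197440000000, min=1967248610519/933120000000, spread=3799043/143327232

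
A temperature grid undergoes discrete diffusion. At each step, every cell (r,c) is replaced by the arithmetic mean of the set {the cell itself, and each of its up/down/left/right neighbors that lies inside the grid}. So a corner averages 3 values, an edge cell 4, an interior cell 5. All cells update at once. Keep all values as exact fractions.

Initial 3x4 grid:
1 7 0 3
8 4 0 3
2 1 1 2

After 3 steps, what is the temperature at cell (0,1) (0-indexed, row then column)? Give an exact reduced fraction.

Answer: 11593/3600

Derivation:
Step 1: cell (0,1) = 3
Step 2: cell (0,1) = 89/24
Step 3: cell (0,1) = 11593/3600
Full grid after step 3:
  1717/432 11593/3600 1037/400 761/360
  17069/4800 6261/2000 2183/1000 1193/600
  1439/432 9293/3600 2461/1200 313/180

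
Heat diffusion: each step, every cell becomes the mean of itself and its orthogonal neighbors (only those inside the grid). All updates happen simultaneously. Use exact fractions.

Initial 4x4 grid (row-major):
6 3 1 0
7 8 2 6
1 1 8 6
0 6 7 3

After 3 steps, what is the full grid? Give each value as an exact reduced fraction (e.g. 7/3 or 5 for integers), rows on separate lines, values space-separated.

Answer: 9587/2160 3083/720 2423/720 1429/432
6463/1440 24857/6000 25619/6000 1097/288
26363/7200 26231/6000 27281/6000 35921/7200
7613/2160 1763/450 4507/900 11123/2160

Derivation:
After step 1:
  16/3 9/2 3/2 7/3
  11/2 21/5 5 7/2
  9/4 24/5 24/5 23/4
  7/3 7/2 6 16/3
After step 2:
  46/9 233/60 10/3 22/9
  1037/240 24/5 19/5 199/48
  893/240 391/100 527/100 1163/240
  97/36 499/120 589/120 205/36
After step 3:
  9587/2160 3083/720 2423/720 1429/432
  6463/1440 24857/6000 25619/6000 1097/288
  26363/7200 26231/6000 27281/6000 35921/7200
  7613/2160 1763/450 4507/900 11123/2160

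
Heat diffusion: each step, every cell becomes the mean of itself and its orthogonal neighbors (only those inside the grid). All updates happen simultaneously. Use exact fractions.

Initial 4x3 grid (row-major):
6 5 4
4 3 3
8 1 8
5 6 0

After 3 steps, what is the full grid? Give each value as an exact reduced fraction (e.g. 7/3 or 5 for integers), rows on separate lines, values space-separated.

Answer: 3259/720 3591/800 731/180
3851/800 8259/2000 211/50
32759/7200 9109/2000 13817/3600
10607/2160 314/75 4571/1080

Derivation:
After step 1:
  5 9/2 4
  21/4 16/5 9/2
  9/2 26/5 3
  19/3 3 14/3
After step 2:
  59/12 167/40 13/3
  359/80 453/100 147/40
  1277/240 189/50 521/120
  83/18 24/5 32/9
After step 3:
  3259/720 3591/800 731/180
  3851/800 8259/2000 211/50
  32759/7200 9109/2000 13817/3600
  10607/2160 314/75 4571/1080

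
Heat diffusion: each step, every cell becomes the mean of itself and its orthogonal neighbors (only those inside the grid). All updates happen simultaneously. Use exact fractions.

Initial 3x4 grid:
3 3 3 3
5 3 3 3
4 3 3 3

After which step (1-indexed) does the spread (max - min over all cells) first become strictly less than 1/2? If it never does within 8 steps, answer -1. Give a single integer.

Answer: 4

Derivation:
Step 1: max=4, min=3, spread=1
Step 2: max=889/240, min=3, spread=169/240
Step 3: max=647/180, min=3, spread=107/180
Step 4: max=16769/4800, min=4547/1500, spread=11093/24000
  -> spread < 1/2 first at step 4
Step 5: max=8935129/2592000, min=330241/108000, spread=201869/518400
Step 6: max=529099471/155520000, min=66697573/21600000, spread=244384727/777600000
Step 7: max=10491395863/3110400000, min=604879243/194400000, spread=3614791/13824000
Step 8: max=1874261368751/559872000000, min=81203873921/25920000000, spread=601288460287/2799360000000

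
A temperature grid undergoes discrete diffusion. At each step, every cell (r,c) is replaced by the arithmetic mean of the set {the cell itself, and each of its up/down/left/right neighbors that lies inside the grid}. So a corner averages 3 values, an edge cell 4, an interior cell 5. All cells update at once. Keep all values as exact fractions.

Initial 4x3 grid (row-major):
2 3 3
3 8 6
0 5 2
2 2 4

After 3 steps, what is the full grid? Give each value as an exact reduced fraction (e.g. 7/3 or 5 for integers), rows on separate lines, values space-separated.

Answer: 1523/432 13997/3600 38/9
24049/7200 23437/6000 4979/1200
21629/7200 1681/500 6901/1800
344/135 4837/1600 7069/2160

Derivation:
After step 1:
  8/3 4 4
  13/4 5 19/4
  5/2 17/5 17/4
  4/3 13/4 8/3
After step 2:
  119/36 47/12 17/4
  161/48 102/25 9/2
  629/240 92/25 113/30
  85/36 213/80 61/18
After step 3:
  1523/432 13997/3600 38/9
  24049/7200 23437/6000 4979/1200
  21629/7200 1681/500 6901/1800
  344/135 4837/1600 7069/2160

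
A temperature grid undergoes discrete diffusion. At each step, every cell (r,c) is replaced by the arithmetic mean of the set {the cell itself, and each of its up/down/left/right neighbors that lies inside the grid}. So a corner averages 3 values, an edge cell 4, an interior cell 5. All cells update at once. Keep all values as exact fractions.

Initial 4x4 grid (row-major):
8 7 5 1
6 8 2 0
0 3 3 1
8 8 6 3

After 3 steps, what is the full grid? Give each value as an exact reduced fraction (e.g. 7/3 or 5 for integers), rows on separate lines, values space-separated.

After step 1:
  7 7 15/4 2
  11/2 26/5 18/5 1
  17/4 22/5 3 7/4
  16/3 25/4 5 10/3
After step 2:
  13/2 459/80 327/80 9/4
  439/80 257/50 331/100 167/80
  1169/240 231/50 71/20 109/48
  95/18 1259/240 211/48 121/36
After step 3:
  709/120 4293/800 3077/800 337/120
  13199/2400 4859/1000 727/200 5951/2400
  36461/7200 1757/375 1361/375 4057/1440
  2771/540 35171/7200 5959/1440 361/108

Answer: 709/120 4293/800 3077/800 337/120
13199/2400 4859/1000 727/200 5951/2400
36461/7200 1757/375 1361/375 4057/1440
2771/540 35171/7200 5959/1440 361/108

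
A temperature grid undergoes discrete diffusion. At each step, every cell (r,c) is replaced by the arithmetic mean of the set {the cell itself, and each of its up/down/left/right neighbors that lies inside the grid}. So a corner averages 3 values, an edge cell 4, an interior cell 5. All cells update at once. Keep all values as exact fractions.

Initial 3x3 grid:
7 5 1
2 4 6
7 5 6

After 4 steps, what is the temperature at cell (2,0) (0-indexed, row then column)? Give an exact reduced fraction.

Answer: 317089/64800

Derivation:
Step 1: cell (2,0) = 14/3
Step 2: cell (2,0) = 91/18
Step 3: cell (2,0) = 5327/1080
Step 4: cell (2,0) = 317089/64800
Full grid after step 4:
  594803/129600 3894151/864000 96863/21600
  1021319/216000 47017/10000 4015651/864000
  317089/64800 2106763/432000 628553/129600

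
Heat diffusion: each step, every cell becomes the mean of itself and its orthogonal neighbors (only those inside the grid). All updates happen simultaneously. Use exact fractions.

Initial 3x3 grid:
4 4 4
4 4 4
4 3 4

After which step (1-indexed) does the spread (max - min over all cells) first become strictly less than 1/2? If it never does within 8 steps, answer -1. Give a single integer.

Step 1: max=4, min=11/3, spread=1/3
  -> spread < 1/2 first at step 1
Step 2: max=4, min=893/240, spread=67/240
Step 3: max=793/200, min=8203/2160, spread=1807/10800
Step 4: max=21239/5400, min=3298037/864000, spread=33401/288000
Step 5: max=2116609/540000, min=29874067/7776000, spread=3025513/38880000
Step 6: max=112444051/28800000, min=11976673133/3110400000, spread=53531/995328
Step 7: max=30312883949/7776000000, min=720463074151/186624000000, spread=450953/11943936
Step 8: max=3631471389481/933120000000, min=43280856439397/11197440000000, spread=3799043/143327232

Answer: 1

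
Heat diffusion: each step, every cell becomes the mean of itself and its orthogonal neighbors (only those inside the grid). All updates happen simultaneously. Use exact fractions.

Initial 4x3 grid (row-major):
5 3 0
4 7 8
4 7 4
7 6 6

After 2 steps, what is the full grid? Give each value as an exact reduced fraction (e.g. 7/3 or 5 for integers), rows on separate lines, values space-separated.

Answer: 17/4 1033/240 73/18
203/40 249/50 307/60
653/120 593/100 329/60
53/9 231/40 217/36

Derivation:
After step 1:
  4 15/4 11/3
  5 29/5 19/4
  11/2 28/5 25/4
  17/3 13/2 16/3
After step 2:
  17/4 1033/240 73/18
  203/40 249/50 307/60
  653/120 593/100 329/60
  53/9 231/40 217/36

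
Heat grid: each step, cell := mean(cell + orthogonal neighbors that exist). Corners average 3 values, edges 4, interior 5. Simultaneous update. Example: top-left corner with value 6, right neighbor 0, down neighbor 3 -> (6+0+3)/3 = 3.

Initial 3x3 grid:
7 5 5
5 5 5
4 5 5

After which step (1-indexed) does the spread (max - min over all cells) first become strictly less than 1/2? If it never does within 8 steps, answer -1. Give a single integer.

Answer: 3

Derivation:
Step 1: max=17/3, min=14/3, spread=1
Step 2: max=197/36, min=233/48, spread=89/144
Step 3: max=2291/432, min=709/144, spread=41/108
  -> spread < 1/2 first at step 3
Step 4: max=135757/25920, min=4771/960, spread=347/1296
Step 5: max=8066099/1555200, min=2591333/518400, spread=2921/15552
Step 6: max=481357453/93312000, min=156350651/31104000, spread=24611/186624
Step 7: max=28761904691/5598720000, min=3138175799/622080000, spread=207329/2239488
Step 8: max=1721159739277/335923200000, min=566442267259/111974400000, spread=1746635/26873856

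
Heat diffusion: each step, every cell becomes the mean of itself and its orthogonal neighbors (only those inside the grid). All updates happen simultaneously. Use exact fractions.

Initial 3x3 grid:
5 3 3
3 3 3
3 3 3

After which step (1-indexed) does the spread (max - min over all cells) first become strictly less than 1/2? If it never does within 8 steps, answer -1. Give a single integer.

Answer: 3

Derivation:
Step 1: max=11/3, min=3, spread=2/3
Step 2: max=32/9, min=3, spread=5/9
Step 3: max=365/108, min=3, spread=41/108
  -> spread < 1/2 first at step 3
Step 4: max=21571/6480, min=551/180, spread=347/1296
Step 5: max=1273337/388800, min=5557/1800, spread=2921/15552
Step 6: max=75812539/23328000, min=673483/216000, spread=24611/186624
Step 7: max=4517762033/1399680000, min=15236741/4860000, spread=207329/2239488
Step 8: max=269972352451/83980800000, min=816401599/259200000, spread=1746635/26873856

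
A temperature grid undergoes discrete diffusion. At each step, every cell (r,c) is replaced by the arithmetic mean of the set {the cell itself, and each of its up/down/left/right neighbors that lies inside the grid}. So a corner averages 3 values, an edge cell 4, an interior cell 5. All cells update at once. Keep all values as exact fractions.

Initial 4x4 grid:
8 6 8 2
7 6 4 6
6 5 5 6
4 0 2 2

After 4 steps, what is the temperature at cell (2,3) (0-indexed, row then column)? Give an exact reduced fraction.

Answer: 918293/216000

Derivation:
Step 1: cell (2,3) = 19/4
Step 2: cell (2,3) = 1019/240
Step 3: cell (2,3) = 30791/7200
Step 4: cell (2,3) = 918293/216000
Full grid after step 4:
  134101/21600 3551/600 74867/13500 336863/64800
  9163/1600 66223/12000 36569/7200 1059557/216000
  1053533/216000 828629/180000 788357/180000 918293/216000
  272219/64800 213617/54000 204047/54000 246971/64800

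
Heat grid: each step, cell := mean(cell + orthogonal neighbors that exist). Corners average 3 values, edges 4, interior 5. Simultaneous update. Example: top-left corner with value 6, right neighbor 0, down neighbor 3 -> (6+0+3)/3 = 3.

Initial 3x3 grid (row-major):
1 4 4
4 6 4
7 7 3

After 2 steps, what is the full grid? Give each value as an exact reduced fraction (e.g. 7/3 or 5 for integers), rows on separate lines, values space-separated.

Answer: 15/4 63/16 4
37/8 93/20 215/48
65/12 257/48 44/9

Derivation:
After step 1:
  3 15/4 4
  9/2 5 17/4
  6 23/4 14/3
After step 2:
  15/4 63/16 4
  37/8 93/20 215/48
  65/12 257/48 44/9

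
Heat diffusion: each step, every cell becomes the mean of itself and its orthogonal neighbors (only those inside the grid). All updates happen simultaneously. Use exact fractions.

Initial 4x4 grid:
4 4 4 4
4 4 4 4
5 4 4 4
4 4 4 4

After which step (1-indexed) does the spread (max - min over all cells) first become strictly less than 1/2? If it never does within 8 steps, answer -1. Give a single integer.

Answer: 1

Derivation:
Step 1: max=13/3, min=4, spread=1/3
  -> spread < 1/2 first at step 1
Step 2: max=511/120, min=4, spread=31/120
Step 3: max=4531/1080, min=4, spread=211/1080
Step 4: max=448843/108000, min=4, spread=16843/108000
Step 5: max=4026643/972000, min=36079/9000, spread=130111/972000
Step 6: max=120282367/29160000, min=2167159/540000, spread=3255781/29160000
Step 7: max=3599553691/874800000, min=2171107/540000, spread=82360351/874800000
Step 8: max=107727316891/26244000000, min=391306441/97200000, spread=2074577821/26244000000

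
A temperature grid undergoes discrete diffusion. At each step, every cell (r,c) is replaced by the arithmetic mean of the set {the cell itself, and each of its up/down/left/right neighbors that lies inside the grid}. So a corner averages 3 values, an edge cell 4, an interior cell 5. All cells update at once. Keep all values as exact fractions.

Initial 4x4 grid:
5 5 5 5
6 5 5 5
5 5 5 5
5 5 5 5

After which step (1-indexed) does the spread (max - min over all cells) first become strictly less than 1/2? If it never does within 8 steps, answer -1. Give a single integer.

Step 1: max=16/3, min=5, spread=1/3
  -> spread < 1/2 first at step 1
Step 2: max=631/120, min=5, spread=31/120
Step 3: max=5611/1080, min=5, spread=211/1080
Step 4: max=556843/108000, min=5, spread=16843/108000
Step 5: max=4998643/972000, min=45079/9000, spread=130111/972000
Step 6: max=149442367/29160000, min=2707159/540000, spread=3255781/29160000
Step 7: max=4474353691/874800000, min=2711107/540000, spread=82360351/874800000
Step 8: max=133971316891/26244000000, min=488506441/97200000, spread=2074577821/26244000000

Answer: 1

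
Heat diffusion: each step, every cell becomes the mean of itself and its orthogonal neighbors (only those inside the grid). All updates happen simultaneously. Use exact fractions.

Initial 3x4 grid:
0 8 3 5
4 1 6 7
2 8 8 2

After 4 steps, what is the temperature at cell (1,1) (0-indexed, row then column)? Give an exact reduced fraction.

Answer: 1562933/360000

Derivation:
Step 1: cell (1,1) = 27/5
Step 2: cell (1,1) = 199/50
Step 3: cell (1,1) = 3449/750
Step 4: cell (1,1) = 1562933/360000
Full grid after step 4:
  6093/1600 155623/36000 169183/36000 3043/600
  3524557/864000 1562933/360000 903679/180000 555209/108000
  540083/129600 1016863/216000 1090723/216000 346669/64800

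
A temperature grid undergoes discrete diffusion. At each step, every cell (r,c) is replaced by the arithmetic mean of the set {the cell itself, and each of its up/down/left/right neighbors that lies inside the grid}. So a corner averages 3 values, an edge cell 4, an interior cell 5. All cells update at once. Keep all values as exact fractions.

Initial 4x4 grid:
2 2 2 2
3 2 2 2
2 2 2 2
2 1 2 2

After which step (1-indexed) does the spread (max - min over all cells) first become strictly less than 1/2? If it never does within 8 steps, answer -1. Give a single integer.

Answer: 3

Derivation:
Step 1: max=7/3, min=5/3, spread=2/3
Step 2: max=271/120, min=209/120, spread=31/60
Step 3: max=2371/1080, min=2233/1200, spread=3613/10800
  -> spread < 1/2 first at step 3
Step 4: max=13853/6480, min=203849/108000, spread=81103/324000
Step 5: max=2059891/972000, min=2067103/1080000, spread=1994983/9720000
Step 6: max=12199013/5832000, min=18786413/9720000, spread=2317913/14580000
Step 7: max=1816759531/874800000, min=1887196723/972000000, spread=1182824803/8748000000
Step 8: max=10821209693/5248800000, min=17051000933/8748000000, spread=1476522833/13122000000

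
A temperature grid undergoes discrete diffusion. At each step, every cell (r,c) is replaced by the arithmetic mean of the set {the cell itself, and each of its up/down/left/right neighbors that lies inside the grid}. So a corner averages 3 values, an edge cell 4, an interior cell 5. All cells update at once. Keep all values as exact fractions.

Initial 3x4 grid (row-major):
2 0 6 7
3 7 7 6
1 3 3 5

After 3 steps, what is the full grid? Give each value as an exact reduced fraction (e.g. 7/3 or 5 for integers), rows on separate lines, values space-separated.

Answer: 335/108 28393/7200 35633/7200 758/135
15347/4800 1917/500 2477/500 8749/1600
1357/432 13759/3600 4151/900 11173/2160

Derivation:
After step 1:
  5/3 15/4 5 19/3
  13/4 4 29/5 25/4
  7/3 7/2 9/2 14/3
After step 2:
  26/9 173/48 1253/240 211/36
  45/16 203/50 511/100 461/80
  109/36 43/12 277/60 185/36
After step 3:
  335/108 28393/7200 35633/7200 758/135
  15347/4800 1917/500 2477/500 8749/1600
  1357/432 13759/3600 4151/900 11173/2160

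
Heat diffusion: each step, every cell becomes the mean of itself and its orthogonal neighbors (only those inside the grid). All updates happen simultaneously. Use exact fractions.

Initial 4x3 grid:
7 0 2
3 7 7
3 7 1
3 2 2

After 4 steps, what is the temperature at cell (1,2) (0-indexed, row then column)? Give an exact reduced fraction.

Answer: 46987/12000

Derivation:
Step 1: cell (1,2) = 17/4
Step 2: cell (1,2) = 163/40
Step 3: cell (1,2) = 4733/1200
Step 4: cell (1,2) = 46987/12000
Full grid after step 4:
  66167/16200 868031/216000 21289/5400
  55001/13500 361039/90000 46987/12000
  103367/27000 682553/180000 395843/108000
  232093/64800 1492627/432000 223093/64800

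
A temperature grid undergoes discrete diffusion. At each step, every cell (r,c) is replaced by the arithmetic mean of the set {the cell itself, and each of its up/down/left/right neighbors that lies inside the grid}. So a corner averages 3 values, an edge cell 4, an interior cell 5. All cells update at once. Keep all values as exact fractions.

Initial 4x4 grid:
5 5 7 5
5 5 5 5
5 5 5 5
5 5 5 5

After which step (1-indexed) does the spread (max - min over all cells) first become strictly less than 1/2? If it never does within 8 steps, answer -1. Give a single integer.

Step 1: max=17/3, min=5, spread=2/3
Step 2: max=331/60, min=5, spread=31/60
Step 3: max=2911/540, min=5, spread=211/540
  -> spread < 1/2 first at step 3
Step 4: max=286843/54000, min=5, spread=16843/54000
Step 5: max=2568643/486000, min=22579/4500, spread=130111/486000
Step 6: max=76542367/14580000, min=1357159/270000, spread=3255781/14580000
Step 7: max=2287353691/437400000, min=1361107/270000, spread=82360351/437400000
Step 8: max=68361316891/13122000000, min=245506441/48600000, spread=2074577821/13122000000

Answer: 3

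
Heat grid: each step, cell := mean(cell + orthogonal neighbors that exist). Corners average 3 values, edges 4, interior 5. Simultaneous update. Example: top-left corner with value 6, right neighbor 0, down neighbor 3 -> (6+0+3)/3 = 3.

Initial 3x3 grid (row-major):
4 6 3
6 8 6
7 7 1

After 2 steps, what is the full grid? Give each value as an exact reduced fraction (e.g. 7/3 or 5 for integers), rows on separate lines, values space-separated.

Answer: 101/18 1331/240 59/12
497/80 567/100 623/120
56/9 1421/240 179/36

Derivation:
After step 1:
  16/3 21/4 5
  25/4 33/5 9/2
  20/3 23/4 14/3
After step 2:
  101/18 1331/240 59/12
  497/80 567/100 623/120
  56/9 1421/240 179/36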